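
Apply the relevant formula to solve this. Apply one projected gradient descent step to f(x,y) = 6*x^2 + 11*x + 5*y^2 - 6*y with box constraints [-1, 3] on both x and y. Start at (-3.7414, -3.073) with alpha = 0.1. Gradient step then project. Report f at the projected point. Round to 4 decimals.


Step 1: Compute gradient at (-3.7414, -3.073).
grad_x = 2*6*-3.7414 + 11 = -33.8968
grad_y = 2*5*-3.073 - 6 = -36.73
Step 2: Gradient step.
x_raw = -3.7414 - 0.1*-33.8968 = -0.3517
y_raw = -3.073 - 0.1*-36.73 = 0.6
Step 3: Project onto [-1, 3].
x_proj = clip(-0.3517) = -0.3517
y_proj = clip(0.6) = 0.6
Step 4: Evaluate f.
f(-0.3517, 0.6) = -4.9267


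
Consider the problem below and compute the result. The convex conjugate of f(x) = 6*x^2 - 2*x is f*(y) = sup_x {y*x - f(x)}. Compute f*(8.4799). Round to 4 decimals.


f*(y) = sup_x {y*x - a*x^2 - b*x} = sup_x {(y-b)*x - a*x^2}
FOC: (y - b) - 2a*x = 0 => x* = (y - b)/(2a)
x* = (8.4799 + 2)/(2*6) = 0.8733
f*(8.4799) = (y-b)^2/(4a) = (8.4799 + 2)^2/(4*6)
= 109.8283/24 = 4.5762


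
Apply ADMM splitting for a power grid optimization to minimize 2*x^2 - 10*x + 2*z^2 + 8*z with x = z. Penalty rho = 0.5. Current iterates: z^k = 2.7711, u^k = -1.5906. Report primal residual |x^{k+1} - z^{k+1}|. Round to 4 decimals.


ADMM iteration with rho = 0.5, z^k = 2.7711, u^k = -1.5906
Step 1: x-update.
Minimize 2*x^2 - 10*x + (0.5/2)*(x - 2.7711 - 1.5906)^2
FOC: (2*2 + 0.5)*x = 10 + 0.5*(2.7711 + 1.5906)
x^{k+1} = 2.7069
Step 2: z-update.
Minimize 2*z^2 + 8*z + (0.5/2)*(2.7069 - z - 1.5906)^2
FOC: (2*2 + 0.5)*z = -8 + 0.5*(2.7069 - 1.5906)
z^{k+1} = -1.6537
Step 3: u-update.
u^{k+1} = -1.5906 + 2.7069 + 1.6537 = 2.77
Step 4: Primal residual = |2.7069 + 1.6537| = 4.3606


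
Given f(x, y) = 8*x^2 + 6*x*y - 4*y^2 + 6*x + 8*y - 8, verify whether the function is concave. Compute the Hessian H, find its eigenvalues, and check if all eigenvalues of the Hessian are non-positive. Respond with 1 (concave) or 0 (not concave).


The Hessian of f(x,y) = 8*x^2 + 6*x*y - 4*y^2 + 6*x + 8*y - 8 is:
H = [[16, 6], [6, -8]]
Trace = 16 - 8 = 8
Determinant = 16*-8 - (6)^2 = -164
Discriminant = (8)^2 - 4*-164 = 720.0
Eigenvalues: lambda_1 = -9.4164, lambda_2 = 17.4164
The function is not concave.

0


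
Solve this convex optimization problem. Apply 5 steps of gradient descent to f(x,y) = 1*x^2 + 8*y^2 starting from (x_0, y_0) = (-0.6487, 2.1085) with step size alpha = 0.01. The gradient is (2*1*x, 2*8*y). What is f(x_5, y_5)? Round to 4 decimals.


Gradient descent on f(x,y) = 1*x^2 + 8*y^2.
Starting point: (-0.6487, 2.1085), alpha = 0.01
Step 1: grad_x = 2*1*-0.6487 = -1.2974, grad_y = 2*8*2.1085 = 33.736
  x_1 = -0.6487 - 0.01*-1.2974 = -0.6357
  y_1 = 2.1085 - 0.01*33.736 = 1.7711
Step 2: grad_x = 2*1*-0.6357 = -1.2715, grad_y = 2*8*1.7711 = 28.3382
  x_2 = -0.6357 - 0.01*-1.2715 = -0.623
  y_2 = 1.7711 - 0.01*28.3382 = 1.4878
Step 3: grad_x = 2*1*-0.623 = -1.246, grad_y = 2*8*1.4878 = 23.8041
  x_3 = -0.623 - 0.01*-1.246 = -0.6106
  y_3 = 1.4878 - 0.01*23.8041 = 1.2497
Step 4: grad_x = 2*1*-0.6106 = -1.2211, grad_y = 2*8*1.2497 = 19.9955
  x_4 = -0.6106 - 0.01*-1.2211 = -0.5983
  y_4 = 1.2497 - 0.01*19.9955 = 1.0498
Step 5: grad_x = 2*1*-0.5983 = -1.1967, grad_y = 2*8*1.0498 = 16.7962
  x_5 = -0.5983 - 0.01*-1.1967 = -0.5864
  y_5 = 1.0498 - 0.01*16.7962 = 0.8818
f(-0.5864, 0.8818) = 1*(-0.5864)^2 + 8*0.8818^2 = 6.5644


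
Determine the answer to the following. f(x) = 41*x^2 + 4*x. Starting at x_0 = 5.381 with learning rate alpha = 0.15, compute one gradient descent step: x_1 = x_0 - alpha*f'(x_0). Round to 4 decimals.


We compute the gradient at x_0 and apply the update.
f'(x) = 82*x + 4
f'(5.381) = 82*5.381 + 4 = 445.242
x_1 = 5.381 - 0.15*445.242 = -61.4053


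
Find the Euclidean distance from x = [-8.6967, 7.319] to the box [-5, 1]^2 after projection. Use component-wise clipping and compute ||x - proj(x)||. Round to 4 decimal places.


Project each component onto [-5, 1].
clip(-8.6967) = -5.0, clip(7.319) = 1.0
Projection = [-5.0, 1.0]
Squared diffs: [13.6656, 39.9298]
Distance = sqrt(53.5954) = 7.3209


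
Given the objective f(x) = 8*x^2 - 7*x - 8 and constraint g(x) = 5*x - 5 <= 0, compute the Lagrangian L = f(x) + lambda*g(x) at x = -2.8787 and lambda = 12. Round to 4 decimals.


Step 1: Evaluate f(x).
f(-2.8787) = 8*(-2.8787)^2 - 7*(-2.8787) - 8 = 78.4462
Step 2: Evaluate g(x).
g(-2.8787) = 5*-2.8787 - 5 = -19.3935
Step 3: Compute Lagrangian.
L = 78.4462 + 12*-19.3935 = -154.2758


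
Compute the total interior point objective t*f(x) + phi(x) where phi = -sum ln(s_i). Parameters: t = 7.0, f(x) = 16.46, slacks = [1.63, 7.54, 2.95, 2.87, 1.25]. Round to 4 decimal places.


Step 1: Compute log-barrier.
ln values: [0.4886, 2.0202, 1.0818, 1.0543, 0.2231]
phi = -(0.4886 + 2.0202 + 1.0818 + 1.0543 + 0.2231) = -4.8681
Step 2: Compute augmented objective.
t*f(x) = 7.0*16.46 = 115.22
Total = 115.22 - 4.8681 = 110.3519


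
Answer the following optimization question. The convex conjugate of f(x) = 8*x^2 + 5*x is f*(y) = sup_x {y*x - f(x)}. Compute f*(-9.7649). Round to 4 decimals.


f*(y) = sup_x {y*x - a*x^2 - b*x} = sup_x {(y-b)*x - a*x^2}
FOC: (y - b) - 2a*x = 0 => x* = (y - b)/(2a)
x* = (-9.7649 - 5)/(2*8) = -0.9228
f*(-9.7649) = (y-b)^2/(4a) = (-9.7649 - 5)^2/(4*8)
= 218.0023/32 = 6.8126


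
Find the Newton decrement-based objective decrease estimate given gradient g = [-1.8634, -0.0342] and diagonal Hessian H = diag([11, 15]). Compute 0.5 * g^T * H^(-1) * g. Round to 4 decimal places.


Step 1: H is diagonal, so H^(-1) * g = [-0.1694, -0.0023].
Step 2: g^T H^(-1) g = sum_i g_i^2 / H_ii
  = (-1.8634)^2/11 + (-0.0342)^2/15
  = 0.3157 + 0.0001 = 0.3157
Step 3: Objective decrease = 0.5 * g^T H^(-1) g = 0.1579


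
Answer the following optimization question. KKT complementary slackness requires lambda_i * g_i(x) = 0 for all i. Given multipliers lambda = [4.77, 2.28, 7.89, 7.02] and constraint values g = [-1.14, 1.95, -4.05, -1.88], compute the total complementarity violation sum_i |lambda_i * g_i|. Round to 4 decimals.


KKT complementary slackness check:
lambda_1 * g_1 = 4.77 * -1.14 = -5.4378
lambda_2 * g_2 = 2.28 * 1.95 = 4.446
lambda_3 * g_3 = 7.89 * -4.05 = -31.9545
lambda_4 * g_4 = 7.02 * -1.88 = -13.1976
Total violation = 5.4378 + 4.446 + 31.9545 + 13.1976 = 55.0359


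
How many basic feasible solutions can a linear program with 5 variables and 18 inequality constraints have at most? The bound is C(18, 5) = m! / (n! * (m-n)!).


Each vertex corresponds to some choice of n active constraints out of m, so the number of vertices is at most C(m, n) = m! / (n!(m-n)!).
m = 18, n = 5
Numerator: 18 * 17 * 16 * 15 * 14
Denominator: 5! = 120
C(18, 5) = 8568


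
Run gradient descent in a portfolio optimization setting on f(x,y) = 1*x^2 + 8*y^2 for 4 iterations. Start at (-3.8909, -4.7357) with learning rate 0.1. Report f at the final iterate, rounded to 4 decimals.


Gradient descent on f(x,y) = 1*x^2 + 8*y^2.
Starting point: (-3.8909, -4.7357), alpha = 0.1
Step 1: grad_x = 2*1*-3.8909 = -7.7818, grad_y = 2*8*-4.7357 = -75.7712
  x_1 = -3.8909 - 0.1*-7.7818 = -3.1127
  y_1 = -4.7357 - 0.1*-75.7712 = 2.8414
Step 2: grad_x = 2*1*-3.1127 = -6.2254, grad_y = 2*8*2.8414 = 45.4627
  x_2 = -3.1127 - 0.1*-6.2254 = -2.4902
  y_2 = 2.8414 - 0.1*45.4627 = -1.7049
Step 3: grad_x = 2*1*-2.4902 = -4.9804, grad_y = 2*8*-1.7049 = -27.2776
  x_3 = -2.4902 - 0.1*-4.9804 = -1.9921
  y_3 = -1.7049 - 0.1*-27.2776 = 1.0229
Step 4: grad_x = 2*1*-1.9921 = -3.9843, grad_y = 2*8*1.0229 = 16.3666
  x_4 = -1.9921 - 0.1*-3.9843 = -1.5937
  y_4 = 1.0229 - 0.1*16.3666 = -0.6137
f(-1.5937, -0.6137) = 1*(-1.5937)^2 + 8*(-0.6137)^2 = 5.5534


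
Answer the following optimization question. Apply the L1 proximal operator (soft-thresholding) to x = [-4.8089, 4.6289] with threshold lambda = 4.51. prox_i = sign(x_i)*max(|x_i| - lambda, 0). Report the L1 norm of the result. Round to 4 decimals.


Soft-thresholding with lambda = 4.51:
prox(-4.8089) = sign(-4.8089)*max(|-4.8089| - 4.51, 0) = -0.2989
prox(4.6289) = sign(4.6289)*max(|4.6289| - 4.51, 0) = 0.1189
prox(x) = [-0.2989, 0.1189]
||prox(x)||_1 = 0.2989 + 0.1189 = 0.4178


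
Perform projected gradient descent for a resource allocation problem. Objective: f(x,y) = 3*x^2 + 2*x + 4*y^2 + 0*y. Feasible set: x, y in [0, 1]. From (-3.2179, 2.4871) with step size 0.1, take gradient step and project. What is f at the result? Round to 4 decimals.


Step 1: Compute gradient at (-3.2179, 2.4871).
grad_x = 2*3*-3.2179 + 2 = -17.3074
grad_y = 2*4*2.4871 + 0 = 19.8968
Step 2: Gradient step.
x_raw = -3.2179 - 0.1*-17.3074 = -1.4872
y_raw = 2.4871 - 0.1*19.8968 = 0.4974
Step 3: Project onto [0, 1].
x_proj = clip(-1.4872) = 0.0
y_proj = clip(0.4974) = 0.4974
Step 4: Evaluate f.
f(0.0, 0.4974) = 0.9897


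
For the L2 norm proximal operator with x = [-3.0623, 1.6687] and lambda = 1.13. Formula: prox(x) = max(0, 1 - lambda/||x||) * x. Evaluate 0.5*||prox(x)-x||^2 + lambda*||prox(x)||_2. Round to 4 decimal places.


Step 1: Compute ||x||.
||x|| = 3.4874
Step 2: Compute scaling factor.
scale = max(0, 1 - 1.13/3.4874) = 0.676
Step 3: prox(x) = [-2.0701, 1.128]
||prox(x)|| = 2.3574
Step 4: Proximal objective.
0.5*||prox-x||^2 = 0.6385
lambda*||prox|| = 2.6639
Total = 3.3024


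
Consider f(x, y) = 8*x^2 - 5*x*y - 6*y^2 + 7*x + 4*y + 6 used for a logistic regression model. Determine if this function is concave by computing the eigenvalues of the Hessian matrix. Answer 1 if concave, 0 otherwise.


The Hessian of f(x,y) = 8*x^2 - 5*x*y - 6*y^2 + 7*x + 4*y + 6 is:
H = [[16, -5], [-5, -12]]
Trace = 16 - 12 = 4
Determinant = 16*-12 - (-5)^2 = -217
Discriminant = (4)^2 - 4*-217 = 884.0
Eigenvalues: lambda_1 = -12.8661, lambda_2 = 16.8661
The function is not concave.

0


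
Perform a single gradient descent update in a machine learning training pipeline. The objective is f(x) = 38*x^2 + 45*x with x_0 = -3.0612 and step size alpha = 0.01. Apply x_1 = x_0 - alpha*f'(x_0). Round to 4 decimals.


We compute the gradient at x_0 and apply the update.
f'(x) = 76*x + 45
f'(-3.0612) = 76*-3.0612 + 45 = -187.6512
x_1 = -3.0612 - 0.01*-187.6512 = -1.1847


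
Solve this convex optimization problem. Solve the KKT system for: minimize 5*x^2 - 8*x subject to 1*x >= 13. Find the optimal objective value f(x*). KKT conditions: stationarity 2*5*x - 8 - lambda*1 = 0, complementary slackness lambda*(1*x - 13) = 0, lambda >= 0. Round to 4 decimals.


Step 1: Try lambda = 0 (constraint inactive).
x_unc = 8/(2*5) = 0.8
Check: 1*0.8 = 0.8 < 13 -- violated!
Step 2: Constraint must be active: 1*x = 13
x* = 13/1 = 13.0
lambda = (2*5*13.0 - 8)/1 = 122.0
Step 3: Compute optimal value.
f(x*) = 5*13.0^2 - 8*13.0 = 741.0


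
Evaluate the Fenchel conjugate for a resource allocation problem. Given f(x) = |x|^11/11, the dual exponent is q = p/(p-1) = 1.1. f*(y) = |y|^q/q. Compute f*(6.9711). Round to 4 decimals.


The conjugate exponent q satisfies 1/p + 1/q = 1.
p = 11, so q = 11/(11 - 1) = 1.1
|y|^q = 6.9711^1.1 = 8.4651
f*(6.9711) = 8.4651 / 1.1 = 7.6955


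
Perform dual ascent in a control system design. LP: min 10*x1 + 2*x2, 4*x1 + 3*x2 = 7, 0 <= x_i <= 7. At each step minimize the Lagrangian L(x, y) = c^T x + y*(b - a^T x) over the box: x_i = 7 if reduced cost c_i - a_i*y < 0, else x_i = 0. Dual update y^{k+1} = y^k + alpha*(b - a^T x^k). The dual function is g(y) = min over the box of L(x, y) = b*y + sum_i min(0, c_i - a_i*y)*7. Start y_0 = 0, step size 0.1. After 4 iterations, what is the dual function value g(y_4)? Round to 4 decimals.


Dual ascent for LP: min 10*x1 + 2*x2, 4*x1 + 3*x2 = 7, 0 <= x_i <= 7
Step 1: y^k = 0.0, reduced costs: (10.0, 2.0)
  x^k = (0.0, 0.0), subgradient = b - a^T x = 7.0
  y^{k+1} = 0.0 + 0.1*7.0 = 0.7
Step 2: y^k = 0.7, reduced costs: (7.2, -0.1)
  x^k = (0.0, 7.0), subgradient = b - a^T x = -14.0
  y^{k+1} = 0.7 + 0.1*-14.0 = -0.7
Step 3: y^k = -0.7, reduced costs: (12.8, 4.1)
  x^k = (0.0, 0.0), subgradient = b - a^T x = 7.0
  y^{k+1} = -0.7 + 0.1*7.0 = 0.0
Step 4: y^k = 0.0, reduced costs: (10.0, 2.0)
  x^k = (0.0, 0.0), subgradient = b - a^T x = 7.0
  y^{k+1} = 0.0 + 0.1*7.0 = 0.7
Dual objective at y_4 = 0.7: reduced costs (7.2, -0.1), box minimizer x = (0.0, 7.0)
g(y_4) = b*y + (c1 - a1*y)*x1 + (c2 - a2*y)*x2 = 7*0.7 + 7.2*0.0 + (-0.1)*7.0 = 4.9 + 0.0 - 0.7 = 4.2


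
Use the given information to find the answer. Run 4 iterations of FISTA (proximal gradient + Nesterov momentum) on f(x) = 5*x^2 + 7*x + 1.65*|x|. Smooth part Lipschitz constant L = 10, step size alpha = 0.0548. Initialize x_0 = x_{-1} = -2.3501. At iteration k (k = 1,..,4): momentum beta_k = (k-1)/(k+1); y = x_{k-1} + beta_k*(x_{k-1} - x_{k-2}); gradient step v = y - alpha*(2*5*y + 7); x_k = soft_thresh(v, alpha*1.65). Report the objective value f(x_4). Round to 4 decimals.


FISTA on f(x) = 5*x^2 + 7*x + 1.65*|x|
L = 10, alpha = 0.0548
Iteration 1: beta = 0.0, y = -2.3501 + 0.0*(-2.3501 + 2.3501) = -2.3501
  grad(y) = -16.501, v = y - alpha*grad = -1.4458
  prox(v) = soft_thresh(-1.4458, 0.0904) = -1.3554
Iteration 2: beta = 0.3333, y = -1.3554 + 0.3333*(-1.3554 + 2.3501) = -1.0239
  grad(y) = -3.2387, v = y - alpha*grad = -0.8464
  prox(v) = soft_thresh(-0.8464, 0.0904) = -0.756
Iteration 3: beta = 0.5, y = -0.756 + 0.5*(-0.756 + 1.3554) = -0.4562
  grad(y) = 2.4376, v = y - alpha*grad = -0.5898
  prox(v) = soft_thresh(-0.5898, 0.0904) = -0.4994
Iteration 4: beta = 0.6, y = -0.4994 + 0.6*(-0.4994 + 0.756) = -0.3455
  grad(y) = 3.5454, v = y - alpha*grad = -0.5397
  prox(v) = soft_thresh(-0.5397, 0.0904) = -0.4493
f(x_4) = 5*(-0.4493)^2 + 7*(-0.4493) + 1.65*|-0.4493| = -1.3944


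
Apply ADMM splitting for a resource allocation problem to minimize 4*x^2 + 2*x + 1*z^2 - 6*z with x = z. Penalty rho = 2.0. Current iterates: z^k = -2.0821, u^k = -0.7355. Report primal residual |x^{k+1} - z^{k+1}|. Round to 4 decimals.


ADMM iteration with rho = 2.0, z^k = -2.0821, u^k = -0.7355
Step 1: x-update.
Minimize 4*x^2 + 2*x + (2.0/2)*(x + 2.0821 - 0.7355)^2
FOC: (2*4 + 2.0)*x = -2 + 2.0*(-2.0821 + 0.7355)
x^{k+1} = -0.4693
Step 2: z-update.
Minimize 1*z^2 - 6*z + (2.0/2)*(-0.4693 - z - 0.7355)^2
FOC: (2*1 + 2.0)*z = 6 + 2.0*(-0.4693 - 0.7355)
z^{k+1} = 0.8976
Step 3: u-update.
u^{k+1} = -0.7355 - 0.4693 - 0.8976 = -2.1024
Step 4: Primal residual = |-0.4693 - 0.8976| = 1.3669


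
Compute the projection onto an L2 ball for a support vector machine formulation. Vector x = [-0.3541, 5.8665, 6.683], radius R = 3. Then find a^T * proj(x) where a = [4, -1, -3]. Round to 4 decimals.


Step 1: Compute ||x|| (intermediates to 6 decimals).
||x|| = sqrt((-0.3541)^2 + 5.8665^2 + 6.683^2) = 8.899646
Step 2: Project.
Since ||x|| > R, scale = R/||x|| = 3/8.899646 = 0.337092, proj(x) = scale * x
proj(x) = [-0.119364, 1.97755, 2.252786]
Step 3: Dot product.
a^T * proj(x) = 4*(-0.119364) - 1*1.97755 - 3*2.252786 = -9.2134


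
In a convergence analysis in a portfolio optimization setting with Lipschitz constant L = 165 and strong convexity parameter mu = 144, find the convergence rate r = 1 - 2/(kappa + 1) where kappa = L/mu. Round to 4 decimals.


Step 1: Compute the condition number.
kappa = L/mu = 165/144 = 1.1458
Step 2: Compute the convergence rate.
r = 1 - 2/(kappa + 1) = 1 - 2*mu/(L + mu) = (L - mu)/(L + mu) = 21/309 = 0.068


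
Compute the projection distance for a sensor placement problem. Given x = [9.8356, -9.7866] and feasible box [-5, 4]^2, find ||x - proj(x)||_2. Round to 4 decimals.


Project each component onto [-5, 4].
clip(9.8356) = 4.0, clip(-9.7866) = -5.0
Projection = [4.0, -5.0]
Squared diffs: [34.0542, 22.9115]
Distance = sqrt(56.9657) = 7.5476


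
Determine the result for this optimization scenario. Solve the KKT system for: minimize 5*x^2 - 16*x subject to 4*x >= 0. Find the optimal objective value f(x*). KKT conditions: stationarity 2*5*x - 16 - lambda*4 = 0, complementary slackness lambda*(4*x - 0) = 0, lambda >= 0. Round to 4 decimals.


Step 1: Try lambda = 0 (constraint inactive).
Stationarity: 2*5*x - 16 = 0
x* = 16/(2*5) = 1.6
Check constraint: 4*1.6 = 6.4 >= 0 -- satisfied.
Step 2: Compute optimal value.
f(x*) = 5*1.6^2 - 16*1.6 = -12.8


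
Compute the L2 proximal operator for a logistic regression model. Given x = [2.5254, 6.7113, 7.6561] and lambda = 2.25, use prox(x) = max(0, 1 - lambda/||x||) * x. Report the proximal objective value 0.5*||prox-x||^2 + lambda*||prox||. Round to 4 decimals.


Step 1: Compute ||x||.
||x|| = 10.4898
Step 2: Compute scaling factor.
scale = max(0, 1 - 2.25/10.4898) = 0.7855
Step 3: prox(x) = [1.9837, 5.2718, 6.0139]
||prox(x)|| = 8.2398
Step 4: Proximal objective.
0.5*||prox-x||^2 = 2.5313
lambda*||prox|| = 18.5396
Total = 21.0707


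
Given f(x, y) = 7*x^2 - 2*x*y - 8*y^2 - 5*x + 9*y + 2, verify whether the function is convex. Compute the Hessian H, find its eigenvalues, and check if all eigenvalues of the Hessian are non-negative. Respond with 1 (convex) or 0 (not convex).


The Hessian of f(x,y) = 7*x^2 - 2*x*y - 8*y^2 - 5*x + 9*y + 2 is:
H = [[14, -2], [-2, -16]]
Trace = 14 - 16 = -2
Determinant = 14*-16 - (-2)^2 = -228
Discriminant = (-2)^2 - 4*-228 = 916.0
Eigenvalues: lambda_1 = -16.1327, lambda_2 = 14.1327
The function is not convex.

0


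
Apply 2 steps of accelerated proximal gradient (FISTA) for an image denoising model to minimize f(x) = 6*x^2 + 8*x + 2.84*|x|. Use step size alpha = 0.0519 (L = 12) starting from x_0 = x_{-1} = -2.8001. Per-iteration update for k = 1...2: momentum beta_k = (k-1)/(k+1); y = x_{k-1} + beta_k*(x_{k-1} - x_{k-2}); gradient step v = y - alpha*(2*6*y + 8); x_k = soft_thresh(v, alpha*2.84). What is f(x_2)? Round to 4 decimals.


FISTA on f(x) = 6*x^2 + 8*x + 2.84*|x|
L = 12, alpha = 0.0519
Iteration 1: beta = 0.0, y = -2.8001 + 0.0*(-2.8001 + 2.8001) = -2.8001
  grad(y) = -25.6012, v = y - alpha*grad = -1.4714
  prox(v) = soft_thresh(-1.4714, 0.1474) = -1.324
Iteration 2: beta = 0.3333, y = -1.324 + 0.3333*(-1.324 + 2.8001) = -0.832
  grad(y) = -1.9836, v = y - alpha*grad = -0.729
  prox(v) = soft_thresh(-0.729, 0.1474) = -0.5816
f(x_2) = 6*(-0.5816)^2 + 8*(-0.5816) + 2.84*|-0.5816| = -0.9715


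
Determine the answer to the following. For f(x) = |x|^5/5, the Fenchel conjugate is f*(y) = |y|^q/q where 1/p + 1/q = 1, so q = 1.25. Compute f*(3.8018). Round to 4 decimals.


The conjugate exponent q satisfies 1/p + 1/q = 1.
p = 5, so q = 5/(5 - 1) = 1.25
|y|^q = 3.8018^1.25 = 5.3087
f*(3.8018) = 5.3087 / 1.25 = 4.2469


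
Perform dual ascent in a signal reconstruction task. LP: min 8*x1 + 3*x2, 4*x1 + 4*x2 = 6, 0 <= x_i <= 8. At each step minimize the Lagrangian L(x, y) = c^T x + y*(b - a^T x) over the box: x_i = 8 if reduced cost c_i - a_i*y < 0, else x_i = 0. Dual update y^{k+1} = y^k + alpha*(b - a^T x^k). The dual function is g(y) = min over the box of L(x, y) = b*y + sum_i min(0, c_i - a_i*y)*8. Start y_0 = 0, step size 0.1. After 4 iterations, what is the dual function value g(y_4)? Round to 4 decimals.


Dual ascent for LP: min 8*x1 + 3*x2, 4*x1 + 4*x2 = 6, 0 <= x_i <= 8
Step 1: y^k = 0.0, reduced costs: (8.0, 3.0)
  x^k = (0.0, 0.0), subgradient = b - a^T x = 6.0
  y^{k+1} = 0.0 + 0.1*6.0 = 0.6
Step 2: y^k = 0.6, reduced costs: (5.6, 0.6)
  x^k = (0.0, 0.0), subgradient = b - a^T x = 6.0
  y^{k+1} = 0.6 + 0.1*6.0 = 1.2
Step 3: y^k = 1.2, reduced costs: (3.2, -1.8)
  x^k = (0.0, 8.0), subgradient = b - a^T x = -26.0
  y^{k+1} = 1.2 + 0.1*-26.0 = -1.4
Step 4: y^k = -1.4, reduced costs: (13.6, 8.6)
  x^k = (0.0, 0.0), subgradient = b - a^T x = 6.0
  y^{k+1} = -1.4 + 0.1*6.0 = -0.8
Dual objective at y_4 = -0.8: reduced costs (11.2, 6.2), box minimizer x = (0.0, 0.0)
g(y_4) = b*y + (c1 - a1*y)*x1 + (c2 - a2*y)*x2 = 6*(-0.8) + 11.2*0.0 + 6.2*0.0 = -4.8 + 0.0 + 0.0 = -4.8


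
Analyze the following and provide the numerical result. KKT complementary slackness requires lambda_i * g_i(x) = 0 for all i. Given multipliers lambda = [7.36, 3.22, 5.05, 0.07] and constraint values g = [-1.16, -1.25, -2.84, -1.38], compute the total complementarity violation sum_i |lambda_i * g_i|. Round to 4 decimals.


KKT complementary slackness check:
lambda_1 * g_1 = 7.36 * -1.16 = -8.5376
lambda_2 * g_2 = 3.22 * -1.25 = -4.025
lambda_3 * g_3 = 5.05 * -2.84 = -14.342
lambda_4 * g_4 = 0.07 * -1.38 = -0.0966
Total violation = 8.5376 + 4.025 + 14.342 + 0.0966 = 27.0012


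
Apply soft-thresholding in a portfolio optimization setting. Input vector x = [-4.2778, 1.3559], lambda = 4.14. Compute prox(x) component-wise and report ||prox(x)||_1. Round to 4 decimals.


Soft-thresholding with lambda = 4.14:
prox(-4.2778) = sign(-4.2778)*max(|-4.2778| - 4.14, 0) = -0.1378
prox(1.3559) = sign(1.3559)*max(|1.3559| - 4.14, 0) = 0.0
prox(x) = [-0.1378, 0.0]
||prox(x)||_1 = 0.1378 + 0.0 = 0.1378


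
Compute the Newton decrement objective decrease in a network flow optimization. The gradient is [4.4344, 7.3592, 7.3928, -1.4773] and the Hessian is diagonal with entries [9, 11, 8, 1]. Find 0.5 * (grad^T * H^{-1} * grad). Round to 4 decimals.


Step 1: H is diagonal, so H^(-1) * g = [0.4927, 0.669, 0.9241, -1.4773].
Step 2: g^T H^(-1) g = sum_i g_i^2 / H_ii
  = (4.4344)^2/9 + (7.3592)^2/11 + (7.3928)^2/8 + (-1.4773)^2/1
  = 2.1849 + 4.9234 + 6.8317 + 2.1824 = 16.1224
Step 3: Objective decrease = 0.5 * g^T H^(-1) g = 8.0612


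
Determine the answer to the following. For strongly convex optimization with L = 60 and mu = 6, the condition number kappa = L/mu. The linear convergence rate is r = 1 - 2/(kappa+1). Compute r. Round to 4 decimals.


Step 1: Compute the condition number.
kappa = L/mu = 60/6 = 10.0
Step 2: Compute the convergence rate.
r = 1 - 2/(kappa + 1) = 1 - 2*mu/(L + mu) = (L - mu)/(L + mu) = 54/66 = 0.8182


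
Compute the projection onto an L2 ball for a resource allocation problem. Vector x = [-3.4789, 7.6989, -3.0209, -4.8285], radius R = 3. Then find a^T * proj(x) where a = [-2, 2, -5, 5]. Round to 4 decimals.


Step 1: Compute ||x|| (intermediates to 6 decimals).
||x|| = sqrt((-3.4789)^2 + 7.6989^2 + (-3.0209)^2 + (-4.8285)^2) = 10.189016
Step 2: Project.
Since ||x|| > R, scale = R/||x|| = 3/10.189016 = 0.294435, proj(x) = scale * x
proj(x) = [-1.02431, 2.266826, -0.889459, -1.421679]
Step 3: Dot product.
a^T * proj(x) = -2*(-1.02431) + 2*2.266826 - 5*(-0.889459) + 5*(-1.421679) = 3.9212


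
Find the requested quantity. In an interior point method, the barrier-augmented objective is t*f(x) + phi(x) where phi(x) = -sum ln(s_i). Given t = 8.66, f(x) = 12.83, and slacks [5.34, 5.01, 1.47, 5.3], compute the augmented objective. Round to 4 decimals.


Step 1: Compute log-barrier.
ln values: [1.6752, 1.6114, 0.3853, 1.6677]
phi = -(1.6752 + 1.6114 + 0.3853 + 1.6677) = -5.3396
Step 2: Compute augmented objective.
t*f(x) = 8.66*12.83 = 111.1078
Total = 111.1078 - 5.3396 = 105.7682


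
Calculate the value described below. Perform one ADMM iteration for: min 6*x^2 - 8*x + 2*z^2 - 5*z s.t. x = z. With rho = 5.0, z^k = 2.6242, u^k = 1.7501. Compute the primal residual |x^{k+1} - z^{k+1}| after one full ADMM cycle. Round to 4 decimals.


ADMM iteration with rho = 5.0, z^k = 2.6242, u^k = 1.7501
Step 1: x-update.
Minimize 6*x^2 - 8*x + (5.0/2)*(x - 2.6242 + 1.7501)^2
FOC: (2*6 + 5.0)*x = 8 + 5.0*(2.6242 - 1.7501)
x^{k+1} = 0.7277
Step 2: z-update.
Minimize 2*z^2 - 5*z + (5.0/2)*(0.7277 - z + 1.7501)^2
FOC: (2*2 + 5.0)*z = 5 + 5.0*(0.7277 + 1.7501)
z^{k+1} = 1.9321
Step 3: u-update.
u^{k+1} = 1.7501 + 0.7277 - 1.9321 = 0.5457
Step 4: Primal residual = |0.7277 - 1.9321| = 1.2044


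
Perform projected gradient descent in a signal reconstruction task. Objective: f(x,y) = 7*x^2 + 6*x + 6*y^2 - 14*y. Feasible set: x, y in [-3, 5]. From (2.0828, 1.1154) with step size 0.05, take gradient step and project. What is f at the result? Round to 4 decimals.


Step 1: Compute gradient at (2.0828, 1.1154).
grad_x = 2*7*2.0828 + 6 = 35.1592
grad_y = 2*6*1.1154 - 14 = -0.6152
Step 2: Gradient step.
x_raw = 2.0828 - 0.05*35.1592 = 0.3248
y_raw = 1.1154 - 0.05*-0.6152 = 1.1462
Step 3: Project onto [-3, 5].
x_proj = clip(0.3248) = 0.3248
y_proj = clip(1.1462) = 1.1462
Step 4: Evaluate f.
f(0.3248, 1.1462) = -5.4765


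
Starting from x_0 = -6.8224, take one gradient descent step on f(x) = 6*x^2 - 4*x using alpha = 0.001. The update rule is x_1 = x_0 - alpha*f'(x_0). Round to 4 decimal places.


We compute the gradient at x_0 and apply the update.
f'(x) = 12*x - 4
f'(-6.8224) = 12*-6.8224 - 4 = -85.8688
x_1 = -6.8224 - 0.001*-85.8688 = -6.7365


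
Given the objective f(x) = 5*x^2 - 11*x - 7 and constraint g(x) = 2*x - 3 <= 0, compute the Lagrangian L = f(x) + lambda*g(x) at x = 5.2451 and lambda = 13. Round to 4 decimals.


Step 1: Evaluate f(x).
f(5.2451) = 5*5.2451^2 - 11*5.2451 - 7 = 72.8593
Step 2: Evaluate g(x).
g(5.2451) = 2*5.2451 - 3 = 7.4902
Step 3: Compute Lagrangian.
L = 72.8593 + 13*7.4902 = 170.2319


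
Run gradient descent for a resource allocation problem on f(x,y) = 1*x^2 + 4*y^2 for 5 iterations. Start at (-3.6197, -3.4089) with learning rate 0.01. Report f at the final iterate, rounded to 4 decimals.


Gradient descent on f(x,y) = 1*x^2 + 4*y^2.
Starting point: (-3.6197, -3.4089), alpha = 0.01
Step 1: grad_x = 2*1*-3.6197 = -7.2394, grad_y = 2*4*-3.4089 = -27.2712
  x_1 = -3.6197 - 0.01*-7.2394 = -3.5473
  y_1 = -3.4089 - 0.01*-27.2712 = -3.1362
Step 2: grad_x = 2*1*-3.5473 = -7.0946, grad_y = 2*4*-3.1362 = -25.0895
  x_2 = -3.5473 - 0.01*-7.0946 = -3.4764
  y_2 = -3.1362 - 0.01*-25.0895 = -2.8853
Step 3: grad_x = 2*1*-3.4764 = -6.9527, grad_y = 2*4*-2.8853 = -23.0823
  x_3 = -3.4764 - 0.01*-6.9527 = -3.4068
  y_3 = -2.8853 - 0.01*-23.0823 = -2.6545
Step 4: grad_x = 2*1*-3.4068 = -6.8137, grad_y = 2*4*-2.6545 = -21.2358
  x_4 = -3.4068 - 0.01*-6.8137 = -3.3387
  y_4 = -2.6545 - 0.01*-21.2358 = -2.4421
Step 5: grad_x = 2*1*-3.3387 = -6.6774, grad_y = 2*4*-2.4421 = -19.5369
  x_5 = -3.3387 - 0.01*-6.6774 = -3.2719
  y_5 = -2.4421 - 0.01*-19.5369 = -2.2467
f(-3.2719, -2.2467) = 1*(-3.2719)^2 + 4*(-2.2467)^2 = 30.8969


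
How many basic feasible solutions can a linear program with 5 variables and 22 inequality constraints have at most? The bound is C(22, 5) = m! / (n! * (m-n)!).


Each vertex corresponds to some choice of n active constraints out of m, so the number of vertices is at most C(m, n) = m! / (n!(m-n)!).
m = 22, n = 5
Numerator: 22 * 21 * 20 * 19 * 18
Denominator: 5! = 120
C(22, 5) = 26334


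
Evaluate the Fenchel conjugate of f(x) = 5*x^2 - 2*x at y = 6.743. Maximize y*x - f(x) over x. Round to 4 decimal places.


f*(y) = sup_x {y*x - a*x^2 - b*x} = sup_x {(y-b)*x - a*x^2}
FOC: (y - b) - 2a*x = 0 => x* = (y - b)/(2a)
x* = (6.743 + 2)/(2*5) = 0.8743
f*(6.743) = (y-b)^2/(4a) = (6.743 + 2)^2/(4*5)
= 76.44/20 = 3.822


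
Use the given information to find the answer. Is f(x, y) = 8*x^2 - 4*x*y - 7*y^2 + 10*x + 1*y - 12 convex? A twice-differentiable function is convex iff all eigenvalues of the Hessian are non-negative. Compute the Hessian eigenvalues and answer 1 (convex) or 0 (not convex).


The Hessian of f(x,y) = 8*x^2 - 4*x*y - 7*y^2 + 10*x + 1*y - 12 is:
H = [[16, -4], [-4, -14]]
Trace = 16 - 14 = 2
Determinant = 16*-14 - (-4)^2 = -240
Discriminant = (2)^2 - 4*-240 = 964.0
Eigenvalues: lambda_1 = -14.5242, lambda_2 = 16.5242
The function is not convex.

0


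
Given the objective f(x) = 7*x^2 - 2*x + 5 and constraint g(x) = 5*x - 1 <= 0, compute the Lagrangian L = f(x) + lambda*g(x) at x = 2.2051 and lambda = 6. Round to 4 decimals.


Step 1: Evaluate f(x).
f(2.2051) = 7*2.2051^2 - 2*2.2051 + 5 = 34.6271
Step 2: Evaluate g(x).
g(2.2051) = 5*2.2051 - 1 = 10.0255
Step 3: Compute Lagrangian.
L = 34.6271 + 6*10.0255 = 94.7801


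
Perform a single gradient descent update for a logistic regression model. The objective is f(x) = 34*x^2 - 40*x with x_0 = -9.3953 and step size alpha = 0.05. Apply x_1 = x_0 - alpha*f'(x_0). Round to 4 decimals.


We compute the gradient at x_0 and apply the update.
f'(x) = 68*x - 40
f'(-9.3953) = 68*-9.3953 - 40 = -678.8804
x_1 = -9.3953 - 0.05*-678.8804 = 24.5487


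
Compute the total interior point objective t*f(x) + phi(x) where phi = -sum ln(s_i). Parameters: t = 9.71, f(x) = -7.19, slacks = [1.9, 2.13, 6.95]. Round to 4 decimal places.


Step 1: Compute log-barrier.
ln values: [0.6419, 0.7561, 1.9387]
phi = -(0.6419 + 0.7561 + 1.9387) = -3.3367
Step 2: Compute augmented objective.
t*f(x) = 9.71*-7.19 = -69.8149
Total = -69.8149 - 3.3367 = -73.1516


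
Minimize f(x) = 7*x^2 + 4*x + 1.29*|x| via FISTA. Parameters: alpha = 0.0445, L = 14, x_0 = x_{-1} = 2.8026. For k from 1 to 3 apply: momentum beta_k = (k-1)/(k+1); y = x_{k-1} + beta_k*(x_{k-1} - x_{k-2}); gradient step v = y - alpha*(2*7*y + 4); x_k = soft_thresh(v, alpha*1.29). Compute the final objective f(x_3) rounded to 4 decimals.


FISTA on f(x) = 7*x^2 + 4*x + 1.29*|x|
L = 14, alpha = 0.0445
Iteration 1: beta = 0.0, y = 2.8026 + 0.0*(2.8026 - 2.8026) = 2.8026
  grad(y) = 43.2364, v = y - alpha*grad = 0.8786
  prox(v) = soft_thresh(0.8786, 0.0574) = 0.8212
Iteration 2: beta = 0.3333, y = 0.8212 + 0.3333*(0.8212 - 2.8026) = 0.1607
  grad(y) = 6.2498, v = y - alpha*grad = -0.1174
  prox(v) = soft_thresh(-0.1174, 0.0574) = -0.06
Iteration 3: beta = 0.5, y = -0.06 + 0.5*(-0.06 - 0.8212) = -0.5006
  grad(y) = -3.0085, v = y - alpha*grad = -0.3667
  prox(v) = soft_thresh(-0.3667, 0.0574) = -0.3093
f(x_3) = 7*(-0.3093)^2 + 4*(-0.3093) + 1.29*|-0.3093| = -0.1685


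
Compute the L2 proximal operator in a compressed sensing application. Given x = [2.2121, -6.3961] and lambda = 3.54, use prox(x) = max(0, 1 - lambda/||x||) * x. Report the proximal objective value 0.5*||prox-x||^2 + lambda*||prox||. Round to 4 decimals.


Step 1: Compute ||x||.
||x|| = 6.7678
Step 2: Compute scaling factor.
scale = max(0, 1 - 3.54/6.7678) = 0.4769
Step 3: prox(x) = [1.055, -3.0505]
||prox(x)|| = 3.2278
Step 4: Proximal objective.
0.5*||prox-x||^2 = 6.2658
lambda*||prox|| = 11.4264
Total = 17.6923


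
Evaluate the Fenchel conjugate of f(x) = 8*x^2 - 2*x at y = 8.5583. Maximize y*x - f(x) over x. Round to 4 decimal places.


f*(y) = sup_x {y*x - a*x^2 - b*x} = sup_x {(y-b)*x - a*x^2}
FOC: (y - b) - 2a*x = 0 => x* = (y - b)/(2a)
x* = (8.5583 + 2)/(2*8) = 0.6599
f*(8.5583) = (y-b)^2/(4a) = (8.5583 + 2)^2/(4*8)
= 111.4777/32 = 3.4837


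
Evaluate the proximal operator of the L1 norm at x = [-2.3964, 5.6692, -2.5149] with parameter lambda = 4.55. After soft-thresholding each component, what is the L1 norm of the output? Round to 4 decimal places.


Soft-thresholding with lambda = 4.55:
prox(-2.3964) = sign(-2.3964)*max(|-2.3964| - 4.55, 0) = 0.0
prox(5.6692) = sign(5.6692)*max(|5.6692| - 4.55, 0) = 1.1192
prox(-2.5149) = sign(-2.5149)*max(|-2.5149| - 4.55, 0) = 0.0
prox(x) = [0.0, 1.1192, 0.0]
||prox(x)||_1 = 0.0 + 1.1192 + 0.0 = 1.1192


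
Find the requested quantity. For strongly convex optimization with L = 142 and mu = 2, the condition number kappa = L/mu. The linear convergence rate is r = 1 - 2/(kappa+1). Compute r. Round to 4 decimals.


Step 1: Compute the condition number.
kappa = L/mu = 142/2 = 71.0
Step 2: Compute the convergence rate.
r = 1 - 2/(kappa + 1) = 1 - 2*mu/(L + mu) = (L - mu)/(L + mu) = 140/144 = 0.9722


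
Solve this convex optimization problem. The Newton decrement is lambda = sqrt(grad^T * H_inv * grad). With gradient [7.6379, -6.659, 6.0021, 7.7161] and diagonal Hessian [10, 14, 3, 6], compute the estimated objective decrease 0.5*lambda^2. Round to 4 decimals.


Step 1: H is diagonal, so H^(-1) * g = [0.7638, -0.4756, 2.0007, 1.286].
Step 2: g^T H^(-1) g = sum_i g_i^2 / H_ii
  = (7.6379)^2/10 + (-6.659)^2/14 + (6.0021)^2/3 + (7.7161)^2/6
  = 5.8338 + 3.1673 + 12.0084 + 9.923 = 30.9325
Step 3: Objective decrease = 0.5 * g^T H^(-1) g = 15.4662


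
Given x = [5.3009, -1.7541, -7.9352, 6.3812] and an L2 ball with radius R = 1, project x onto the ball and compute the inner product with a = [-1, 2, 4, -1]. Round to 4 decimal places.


Step 1: Compute ||x|| (intermediates to 6 decimals).
||x|| = sqrt(5.3009^2 + (-1.7541)^2 + (-7.9352)^2 + 6.3812^2) = 11.613075
Step 2: Project.
Since ||x|| > R, scale = R/||x|| = 1/11.613075 = 0.08611, proj(x) = scale * x
proj(x) = [0.45646, -0.151046, -0.6833, 0.549485]
Step 3: Dot product.
a^T * proj(x) = -1*0.45646 + 2*(-0.151046) + 4*(-0.6833) - 1*0.549485 = -4.0412


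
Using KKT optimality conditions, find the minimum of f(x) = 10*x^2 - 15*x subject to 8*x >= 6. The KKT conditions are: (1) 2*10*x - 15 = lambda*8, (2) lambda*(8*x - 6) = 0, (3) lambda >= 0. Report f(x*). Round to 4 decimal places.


Step 1: Try lambda = 0 (constraint inactive).
Stationarity: 2*10*x - 15 = 0
x* = 15/(2*10) = 0.75
Check constraint: 8*0.75 = 6.0 >= 6 -- satisfied.
Step 2: Compute optimal value.
f(x*) = 10*0.75^2 - 15*0.75 = -5.625


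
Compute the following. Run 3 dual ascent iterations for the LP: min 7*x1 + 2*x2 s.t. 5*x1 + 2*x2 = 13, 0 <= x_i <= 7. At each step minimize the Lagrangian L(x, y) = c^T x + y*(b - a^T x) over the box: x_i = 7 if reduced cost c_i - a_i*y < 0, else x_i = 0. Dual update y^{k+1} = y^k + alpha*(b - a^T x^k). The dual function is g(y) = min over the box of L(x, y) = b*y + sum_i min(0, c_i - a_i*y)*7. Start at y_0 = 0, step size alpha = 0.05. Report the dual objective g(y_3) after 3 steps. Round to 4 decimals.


Dual ascent for LP: min 7*x1 + 2*x2, 5*x1 + 2*x2 = 13, 0 <= x_i <= 7
Step 1: y^k = 0.0, reduced costs: (7.0, 2.0)
  x^k = (0.0, 0.0), subgradient = b - a^T x = 13.0
  y^{k+1} = 0.0 + 0.05*13.0 = 0.65
Step 2: y^k = 0.65, reduced costs: (3.75, 0.7)
  x^k = (0.0, 0.0), subgradient = b - a^T x = 13.0
  y^{k+1} = 0.65 + 0.05*13.0 = 1.3
Step 3: y^k = 1.3, reduced costs: (0.5, -0.6)
  x^k = (0.0, 7.0), subgradient = b - a^T x = -1.0
  y^{k+1} = 1.3 + 0.05*-1.0 = 1.25
Dual objective at y_3 = 1.25: reduced costs (0.75, -0.5), box minimizer x = (0.0, 7.0)
g(y_3) = b*y + (c1 - a1*y)*x1 + (c2 - a2*y)*x2 = 13*1.25 + 0.75*0.0 + (-0.5)*7.0 = 16.25 + 0.0 - 3.5 = 12.75


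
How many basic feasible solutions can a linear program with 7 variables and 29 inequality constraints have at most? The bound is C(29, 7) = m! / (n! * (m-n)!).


Each vertex corresponds to some choice of n active constraints out of m, so the number of vertices is at most C(m, n) = m! / (n!(m-n)!).
m = 29, n = 7
Numerator: 29 * 28 * 27 * 26 * 25 * 24 * 23
Denominator: 7! = 5040
C(29, 7) = 1560780


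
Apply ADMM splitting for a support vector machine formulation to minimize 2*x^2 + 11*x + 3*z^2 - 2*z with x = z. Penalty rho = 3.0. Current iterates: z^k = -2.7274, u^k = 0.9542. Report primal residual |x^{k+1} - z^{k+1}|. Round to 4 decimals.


ADMM iteration with rho = 3.0, z^k = -2.7274, u^k = 0.9542
Step 1: x-update.
Minimize 2*x^2 + 11*x + (3.0/2)*(x + 2.7274 + 0.9542)^2
FOC: (2*2 + 3.0)*x = -11 + 3.0*(-2.7274 - 0.9542)
x^{k+1} = -3.1493
Step 2: z-update.
Minimize 3*z^2 - 2*z + (3.0/2)*(-3.1493 - z + 0.9542)^2
FOC: (2*3 + 3.0)*z = 2 + 3.0*(-3.1493 + 0.9542)
z^{k+1} = -0.5095
Step 3: u-update.
u^{k+1} = 0.9542 - 3.1493 + 0.5095 = -1.6856
Step 4: Primal residual = |-3.1493 + 0.5095| = 2.6398


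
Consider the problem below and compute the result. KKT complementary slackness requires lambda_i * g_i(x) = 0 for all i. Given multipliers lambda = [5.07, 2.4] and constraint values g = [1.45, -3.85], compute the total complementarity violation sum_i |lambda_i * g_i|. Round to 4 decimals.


KKT complementary slackness check:
lambda_1 * g_1 = 5.07 * 1.45 = 7.3515
lambda_2 * g_2 = 2.4 * -3.85 = -9.24
Total violation = 7.3515 + 9.24 = 16.5915


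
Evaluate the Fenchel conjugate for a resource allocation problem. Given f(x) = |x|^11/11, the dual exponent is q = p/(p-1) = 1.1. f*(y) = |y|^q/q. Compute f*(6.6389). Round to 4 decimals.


The conjugate exponent q satisfies 1/p + 1/q = 1.
p = 11, so q = 11/(11 - 1) = 1.1
|y|^q = 6.6389^1.1 = 8.0224
f*(6.6389) = 8.0224 / 1.1 = 7.2931


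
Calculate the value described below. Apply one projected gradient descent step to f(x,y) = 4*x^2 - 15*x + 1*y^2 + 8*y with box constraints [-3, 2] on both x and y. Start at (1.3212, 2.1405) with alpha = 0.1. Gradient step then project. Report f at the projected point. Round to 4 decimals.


Step 1: Compute gradient at (1.3212, 2.1405).
grad_x = 2*4*1.3212 - 15 = -4.4304
grad_y = 2*1*2.1405 + 8 = 12.281
Step 2: Gradient step.
x_raw = 1.3212 - 0.1*-4.4304 = 1.7642
y_raw = 2.1405 - 0.1*12.281 = 0.9124
Step 3: Project onto [-3, 2].
x_proj = clip(1.7642) = 1.7642
y_proj = clip(0.9124) = 0.9124
Step 4: Evaluate f.
f(1.7642, 0.9124) = -5.8818


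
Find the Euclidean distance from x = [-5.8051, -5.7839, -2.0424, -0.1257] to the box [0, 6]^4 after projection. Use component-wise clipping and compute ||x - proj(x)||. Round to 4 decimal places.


Project each component onto [0, 6].
clip(-5.8051) = 0.0, clip(-5.7839) = 0.0, clip(-2.0424) = 0.0, clip(-0.1257) = 0.0
Projection = [0.0, 0.0, 0.0, 0.0]
Squared diffs: [33.6992, 33.4535, 4.1714, 0.0158]
Distance = sqrt(71.3399) = 8.4463


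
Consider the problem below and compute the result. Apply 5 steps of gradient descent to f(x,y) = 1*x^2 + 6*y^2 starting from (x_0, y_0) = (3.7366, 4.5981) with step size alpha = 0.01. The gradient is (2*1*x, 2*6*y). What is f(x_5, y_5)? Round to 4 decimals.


Gradient descent on f(x,y) = 1*x^2 + 6*y^2.
Starting point: (3.7366, 4.5981), alpha = 0.01
Step 1: grad_x = 2*1*3.7366 = 7.4732, grad_y = 2*6*4.5981 = 55.1772
  x_1 = 3.7366 - 0.01*7.4732 = 3.6619
  y_1 = 4.5981 - 0.01*55.1772 = 4.0463
Step 2: grad_x = 2*1*3.6619 = 7.3237, grad_y = 2*6*4.0463 = 48.5559
  x_2 = 3.6619 - 0.01*7.3237 = 3.5886
  y_2 = 4.0463 - 0.01*48.5559 = 3.5608
Step 3: grad_x = 2*1*3.5886 = 7.1773, grad_y = 2*6*3.5608 = 42.7292
  x_3 = 3.5886 - 0.01*7.1773 = 3.5169
  y_3 = 3.5608 - 0.01*42.7292 = 3.1335
Step 4: grad_x = 2*1*3.5169 = 7.0337, grad_y = 2*6*3.1335 = 37.6017
  x_4 = 3.5169 - 0.01*7.0337 = 3.4465
  y_4 = 3.1335 - 0.01*37.6017 = 2.7575
Step 5: grad_x = 2*1*3.4465 = 6.893, grad_y = 2*6*2.7575 = 33.0895
  x_5 = 3.4465 - 0.01*6.893 = 3.3776
  y_5 = 2.7575 - 0.01*33.0895 = 2.4266
f(3.3776, 2.4266) = 1*3.3776^2 + 6*2.4266^2 = 46.7374


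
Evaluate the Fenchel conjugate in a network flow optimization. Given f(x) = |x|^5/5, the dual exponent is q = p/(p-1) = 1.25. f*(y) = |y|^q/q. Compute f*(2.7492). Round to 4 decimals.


The conjugate exponent q satisfies 1/p + 1/q = 1.
p = 5, so q = 5/(5 - 1) = 1.25
|y|^q = 2.7492^1.25 = 3.54
f*(2.7492) = 3.54 / 1.25 = 2.832


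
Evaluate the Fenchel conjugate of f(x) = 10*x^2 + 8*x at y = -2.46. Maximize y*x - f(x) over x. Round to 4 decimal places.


f*(y) = sup_x {y*x - a*x^2 - b*x} = sup_x {(y-b)*x - a*x^2}
FOC: (y - b) - 2a*x = 0 => x* = (y - b)/(2a)
x* = (-2.46 - 8)/(2*10) = -0.523
f*(-2.46) = (y-b)^2/(4a) = (-2.46 - 8)^2/(4*10)
= 109.4116/40 = 2.7353


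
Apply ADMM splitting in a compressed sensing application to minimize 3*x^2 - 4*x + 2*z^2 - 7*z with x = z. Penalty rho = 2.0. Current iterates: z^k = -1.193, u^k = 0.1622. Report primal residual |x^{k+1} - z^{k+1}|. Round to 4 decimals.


ADMM iteration with rho = 2.0, z^k = -1.193, u^k = 0.1622
Step 1: x-update.
Minimize 3*x^2 - 4*x + (2.0/2)*(x + 1.193 + 0.1622)^2
FOC: (2*3 + 2.0)*x = 4 + 2.0*(-1.193 - 0.1622)
x^{k+1} = 0.1612
Step 2: z-update.
Minimize 2*z^2 - 7*z + (2.0/2)*(0.1612 - z + 0.1622)^2
FOC: (2*2 + 2.0)*z = 7 + 2.0*(0.1612 + 0.1622)
z^{k+1} = 1.2745
Step 3: u-update.
u^{k+1} = 0.1622 + 0.1612 - 1.2745 = -0.9511
Step 4: Primal residual = |0.1612 - 1.2745| = 1.1133


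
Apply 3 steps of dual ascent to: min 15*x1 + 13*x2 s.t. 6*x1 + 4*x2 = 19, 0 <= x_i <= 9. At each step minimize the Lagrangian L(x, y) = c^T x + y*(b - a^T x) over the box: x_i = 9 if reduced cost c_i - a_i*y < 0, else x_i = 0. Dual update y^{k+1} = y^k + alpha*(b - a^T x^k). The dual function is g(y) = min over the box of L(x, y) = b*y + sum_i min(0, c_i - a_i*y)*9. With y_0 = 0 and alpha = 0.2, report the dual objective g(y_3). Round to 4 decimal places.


Dual ascent for LP: min 15*x1 + 13*x2, 6*x1 + 4*x2 = 19, 0 <= x_i <= 9
Step 1: y^k = 0.0, reduced costs: (15.0, 13.0)
  x^k = (0.0, 0.0), subgradient = b - a^T x = 19.0
  y^{k+1} = 0.0 + 0.2*19.0 = 3.8
Step 2: y^k = 3.8, reduced costs: (-7.8, -2.2)
  x^k = (9.0, 9.0), subgradient = b - a^T x = -71.0
  y^{k+1} = 3.8 + 0.2*-71.0 = -10.4
Step 3: y^k = -10.4, reduced costs: (77.4, 54.6)
  x^k = (0.0, 0.0), subgradient = b - a^T x = 19.0
  y^{k+1} = -10.4 + 0.2*19.0 = -6.6
Dual objective at y_3 = -6.6: reduced costs (54.6, 39.4), box minimizer x = (0.0, 0.0)
g(y_3) = b*y + (c1 - a1*y)*x1 + (c2 - a2*y)*x2 = 19*(-6.6) + 54.6*0.0 + 39.4*0.0 = -125.4 + 0.0 + 0.0 = -125.4
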